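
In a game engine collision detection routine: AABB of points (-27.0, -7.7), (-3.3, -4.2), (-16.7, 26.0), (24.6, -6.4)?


x range: [-27, 24.6]
y range: [-7.7, 26]
Bounding box: (-27,-7.7) to (24.6,26)

(-27,-7.7) to (24.6,26)


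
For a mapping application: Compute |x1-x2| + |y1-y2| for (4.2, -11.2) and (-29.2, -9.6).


|4.2-(-29.2)| + |(-11.2)-(-9.6)| = 33.4 + 1.6 = 35

35


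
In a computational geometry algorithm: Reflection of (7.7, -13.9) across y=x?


Reflection over y=x: (x,y) -> (y,x)
(7.7, -13.9) -> (-13.9, 7.7)

(-13.9, 7.7)


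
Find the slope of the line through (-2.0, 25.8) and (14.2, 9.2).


slope = (y2-y1)/(x2-x1) = (9.2-25.8)/(14.2-(-2)) = (-16.6)/16.2 = -1.0247

-1.0247


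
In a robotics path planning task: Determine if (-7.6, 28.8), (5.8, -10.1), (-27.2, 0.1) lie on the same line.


Cross product: (5.8-(-7.6))*(0.1-28.8) - ((-10.1)-28.8)*((-27.2)-(-7.6))
= -1147.02

No, not collinear


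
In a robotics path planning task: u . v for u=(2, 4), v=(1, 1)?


u . v = u_x*v_x + u_y*v_y = 2*1 + 4*1
= 2 + 4 = 6

6


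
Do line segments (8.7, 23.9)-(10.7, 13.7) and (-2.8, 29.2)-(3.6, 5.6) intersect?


Cross products: d1=237.48, d2=219.4, d3=-106.7, d4=-88.62
d1*d2 < 0 and d3*d4 < 0? no

No, they don't intersect


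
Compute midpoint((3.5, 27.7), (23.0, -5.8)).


M = ((3.5+23)/2, (27.7+(-5.8))/2)
= (13.25, 10.95)

(13.25, 10.95)


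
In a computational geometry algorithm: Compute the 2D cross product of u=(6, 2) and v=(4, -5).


u x v = u_x*v_y - u_y*v_x = 6*(-5) - 2*4
= (-30) - 8 = -38

-38


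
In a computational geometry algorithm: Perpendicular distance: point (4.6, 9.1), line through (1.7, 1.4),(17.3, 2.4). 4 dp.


|cross product| = 117.22
|line direction| = sqrt(244.36) = 15.632
Distance = 117.22/sqrt(244.36) = 7.4987

7.4987


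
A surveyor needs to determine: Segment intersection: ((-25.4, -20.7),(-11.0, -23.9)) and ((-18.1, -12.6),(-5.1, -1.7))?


Cross products: d1=-25.73, d2=-224.29, d3=140, d4=338.56
d1*d2 < 0 and d3*d4 < 0? no

No, they don't intersect


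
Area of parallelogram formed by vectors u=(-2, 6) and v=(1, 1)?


|u x v| = |(-2)*1 - 6*1|
= |(-2) - 6| = 8

8


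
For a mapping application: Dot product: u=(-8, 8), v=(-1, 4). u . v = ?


u . v = u_x*v_x + u_y*v_y = (-8)*(-1) + 8*4
= 8 + 32 = 40

40


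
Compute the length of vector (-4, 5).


|u| = sqrt((-4)^2 + 5^2) = sqrt(41) = 6.4031

6.4031


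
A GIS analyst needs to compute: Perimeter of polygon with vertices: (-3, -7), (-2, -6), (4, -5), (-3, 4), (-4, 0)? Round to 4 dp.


Sides: (-3, -7)->(-2, -6): sqrt(2) = 1.414214, (-2, -6)->(4, -5): sqrt(37) = 6.082763, (4, -5)->(-3, 4): sqrt(130) = 11.401754, (-3, 4)->(-4, 0): sqrt(17) = 4.123106, (-4, 0)->(-3, -7): sqrt(50) = 7.071068
Sum = 30.092905
Perimeter = 30.0929

30.0929


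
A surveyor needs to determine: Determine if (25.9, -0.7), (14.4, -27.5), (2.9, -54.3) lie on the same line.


Cross product: (14.4-25.9)*((-54.3)-(-0.7)) - ((-27.5)-(-0.7))*(2.9-25.9)
= 0

Yes, collinear


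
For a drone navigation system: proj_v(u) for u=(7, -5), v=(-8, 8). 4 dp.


u.v = -96, |v| = sqrt(128) = 11.3137
Scalar projection = u.v / |v| = -96 / sqrt(128) = -8.4853

-8.4853


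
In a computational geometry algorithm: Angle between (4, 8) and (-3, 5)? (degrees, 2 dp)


u.v = 28, |u| = sqrt(80) = 8.9443, |v| = sqrt(34) = 5.831
cos(theta) = u.v/(|u||v|) = 28/sqrt(2720) = 0.536875
theta = acos(0.536875) = 57.53 degrees

57.53 degrees


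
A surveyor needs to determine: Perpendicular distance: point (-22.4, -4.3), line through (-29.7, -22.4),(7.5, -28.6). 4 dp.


|cross product| = 718.58
|line direction| = sqrt(1422.28) = 37.7131
Distance = 718.58/sqrt(1422.28) = 19.0538

19.0538


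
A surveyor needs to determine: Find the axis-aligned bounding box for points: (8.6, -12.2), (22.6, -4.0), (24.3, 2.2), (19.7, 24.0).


x range: [8.6, 24.3]
y range: [-12.2, 24]
Bounding box: (8.6,-12.2) to (24.3,24)

(8.6,-12.2) to (24.3,24)


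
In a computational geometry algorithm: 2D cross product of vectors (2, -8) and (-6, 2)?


u x v = u_x*v_y - u_y*v_x = 2*2 - (-8)*(-6)
= 4 - 48 = -44

-44


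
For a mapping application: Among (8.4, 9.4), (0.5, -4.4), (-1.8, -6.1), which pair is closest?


d(P0,P1) = 15.9013, d(P0,P2) = 18.5551, d(P1,P2) = 2.8601
Closest: P1 and P2

Closest pair: (0.5, -4.4) and (-1.8, -6.1), distance = 2.8601


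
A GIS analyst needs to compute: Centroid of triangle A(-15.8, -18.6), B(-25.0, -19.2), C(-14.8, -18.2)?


Centroid = ((x_A+x_B+x_C)/3, (y_A+y_B+y_C)/3)
= (((-15.8)+(-25)+(-14.8))/3, ((-18.6)+(-19.2)+(-18.2))/3)
= (-18.5333, -18.6667)

(-18.5333, -18.6667)


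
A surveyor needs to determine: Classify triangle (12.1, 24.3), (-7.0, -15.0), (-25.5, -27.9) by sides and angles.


Side lengths squared: AB^2=1909.3, BC^2=508.66, CA^2=4138.6
Sorted: [508.66, 1909.3, 4138.6]
By sides: Scalene, By angles: Obtuse

Scalene, Obtuse


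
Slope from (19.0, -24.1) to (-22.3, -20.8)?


slope = (y2-y1)/(x2-x1) = ((-20.8)-(-24.1))/((-22.3)-19) = 3.3/(-41.3) = -0.0799

-0.0799


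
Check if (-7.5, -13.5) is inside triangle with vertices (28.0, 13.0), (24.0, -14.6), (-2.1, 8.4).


Cross products: AB x AP = -873.8, BC x BP = 695.79, CA x CP = -634.35
All same sign? no

No, outside


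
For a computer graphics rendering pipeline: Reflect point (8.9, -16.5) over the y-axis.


Reflection over y-axis: (x,y) -> (-x,y)
(8.9, -16.5) -> (-8.9, -16.5)

(-8.9, -16.5)


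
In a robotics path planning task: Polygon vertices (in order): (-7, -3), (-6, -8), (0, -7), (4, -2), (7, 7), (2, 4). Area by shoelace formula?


Shoelace sum: ((-7)*(-8) - (-6)*(-3)) + ((-6)*(-7) - 0*(-8)) + (0*(-2) - 4*(-7)) + (4*7 - 7*(-2)) + (7*4 - 2*7) + (2*(-3) - (-7)*4)
= 186
Area = |186|/2 = 93

93


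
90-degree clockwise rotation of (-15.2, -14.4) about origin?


90° CW: (x,y) -> (y, -x)
(-15.2,-14.4) -> (-14.4, 15.2)

(-14.4, 15.2)


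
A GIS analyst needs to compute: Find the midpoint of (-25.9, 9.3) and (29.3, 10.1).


M = (((-25.9)+29.3)/2, (9.3+10.1)/2)
= (1.7, 9.7)

(1.7, 9.7)


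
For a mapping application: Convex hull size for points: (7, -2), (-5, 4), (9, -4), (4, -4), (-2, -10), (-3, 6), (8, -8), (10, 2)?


Convex hull vertices (CCW): (-5, 4), (-2, -10), (8, -8), (9, -4), (10, 2), (-3, 6)
Count = 6

6


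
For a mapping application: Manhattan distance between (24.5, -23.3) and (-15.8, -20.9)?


|24.5-(-15.8)| + |(-23.3)-(-20.9)| = 40.3 + 2.4 = 42.7

42.7


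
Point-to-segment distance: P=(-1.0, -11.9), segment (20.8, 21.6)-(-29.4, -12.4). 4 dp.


Project P onto AB: t = 0.6075 (clamped to [0,1])
Closest point on segment: (-9.6988, 0.9435)
Distance: 15.512

15.512


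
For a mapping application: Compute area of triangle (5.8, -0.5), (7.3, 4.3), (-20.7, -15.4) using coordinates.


Area = |x_A(y_B-y_C) + x_B(y_C-y_A) + x_C(y_A-y_B)|/2
= |114.26 + (-108.77) + 99.36|/2
= 104.85/2 = 52.425

52.425


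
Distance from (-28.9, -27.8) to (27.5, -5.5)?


dx=56.4, dy=22.3
d^2 = 56.4^2 + 22.3^2 = 3678.25
d = sqrt(3678.25) = 60.6486

60.6486


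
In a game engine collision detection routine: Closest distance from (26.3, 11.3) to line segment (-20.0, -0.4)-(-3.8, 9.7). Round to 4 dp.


Project P onto AB: t = 1 (clamped to [0,1])
Closest point on segment: (-3.8, 9.7)
Distance: 30.1425

30.1425


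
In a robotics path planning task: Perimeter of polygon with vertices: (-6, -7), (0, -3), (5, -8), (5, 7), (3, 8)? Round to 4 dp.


Sides: (-6, -7)->(0, -3): sqrt(52) = 7.211103, (0, -3)->(5, -8): sqrt(50) = 7.071068, (5, -8)->(5, 7): sqrt(225) = 15, (5, 7)->(3, 8): sqrt(5) = 2.236068, (3, 8)->(-6, -7): sqrt(306) = 17.492856
Sum = 49.011095
Perimeter = 49.0111

49.0111


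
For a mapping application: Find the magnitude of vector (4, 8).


|u| = sqrt(4^2 + 8^2) = sqrt(80) = 8.9443

8.9443


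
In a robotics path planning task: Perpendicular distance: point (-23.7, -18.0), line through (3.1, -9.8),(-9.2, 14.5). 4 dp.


|cross product| = 752.1
|line direction| = sqrt(741.78) = 27.2356
Distance = 752.1/sqrt(741.78) = 27.6146

27.6146


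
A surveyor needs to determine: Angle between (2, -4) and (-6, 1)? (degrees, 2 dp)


u.v = -16, |u| = sqrt(20) = 4.4721, |v| = sqrt(37) = 6.0828
cos(theta) = u.v/(|u||v|) = -16/sqrt(740) = -0.588172
theta = acos(-0.588172) = 126.03 degrees

126.03 degrees


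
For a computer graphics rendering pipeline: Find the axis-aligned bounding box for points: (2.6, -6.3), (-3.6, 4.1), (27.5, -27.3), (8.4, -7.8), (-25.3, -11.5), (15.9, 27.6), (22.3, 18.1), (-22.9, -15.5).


x range: [-25.3, 27.5]
y range: [-27.3, 27.6]
Bounding box: (-25.3,-27.3) to (27.5,27.6)

(-25.3,-27.3) to (27.5,27.6)


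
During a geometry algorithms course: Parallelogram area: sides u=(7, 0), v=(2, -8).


|u x v| = |7*(-8) - 0*2|
= |(-56) - 0| = 56

56


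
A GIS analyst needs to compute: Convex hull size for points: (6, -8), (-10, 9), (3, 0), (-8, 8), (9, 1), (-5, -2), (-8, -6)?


Convex hull vertices (CCW): (-10, 9), (-8, -6), (6, -8), (9, 1)
Count = 4

4


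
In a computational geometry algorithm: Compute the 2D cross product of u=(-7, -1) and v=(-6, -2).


u x v = u_x*v_y - u_y*v_x = (-7)*(-2) - (-1)*(-6)
= 14 - 6 = 8

8


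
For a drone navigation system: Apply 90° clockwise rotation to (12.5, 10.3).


90° CW: (x,y) -> (y, -x)
(12.5,10.3) -> (10.3, -12.5)

(10.3, -12.5)


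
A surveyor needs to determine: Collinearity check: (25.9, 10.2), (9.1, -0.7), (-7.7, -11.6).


Cross product: (9.1-25.9)*((-11.6)-10.2) - ((-0.7)-10.2)*((-7.7)-25.9)
= 0

Yes, collinear


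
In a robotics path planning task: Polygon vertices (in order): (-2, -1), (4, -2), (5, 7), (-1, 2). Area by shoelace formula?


Shoelace sum: ((-2)*(-2) - 4*(-1)) + (4*7 - 5*(-2)) + (5*2 - (-1)*7) + ((-1)*(-1) - (-2)*2)
= 68
Area = |68|/2 = 34

34


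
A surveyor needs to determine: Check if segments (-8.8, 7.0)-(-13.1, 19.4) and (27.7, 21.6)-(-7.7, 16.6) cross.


Cross products: d1=334.34, d2=-126.12, d3=-515.38, d4=-54.92
d1*d2 < 0 and d3*d4 < 0? no

No, they don't intersect


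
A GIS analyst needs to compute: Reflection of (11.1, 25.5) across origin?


Reflection over origin: (x,y) -> (-x,-y)
(11.1, 25.5) -> (-11.1, -25.5)

(-11.1, -25.5)


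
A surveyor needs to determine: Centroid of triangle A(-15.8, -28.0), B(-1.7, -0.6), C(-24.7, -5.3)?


Centroid = ((x_A+x_B+x_C)/3, (y_A+y_B+y_C)/3)
= (((-15.8)+(-1.7)+(-24.7))/3, ((-28)+(-0.6)+(-5.3))/3)
= (-14.0667, -11.3)

(-14.0667, -11.3)


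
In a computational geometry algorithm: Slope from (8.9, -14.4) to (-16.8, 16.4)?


slope = (y2-y1)/(x2-x1) = (16.4-(-14.4))/((-16.8)-8.9) = 30.8/(-25.7) = -1.1984

-1.1984


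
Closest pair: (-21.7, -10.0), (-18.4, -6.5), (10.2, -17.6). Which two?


d(P0,P1) = 4.8104, d(P0,P2) = 32.7928, d(P1,P2) = 30.6785
Closest: P0 and P1

Closest pair: (-21.7, -10.0) and (-18.4, -6.5), distance = 4.8104


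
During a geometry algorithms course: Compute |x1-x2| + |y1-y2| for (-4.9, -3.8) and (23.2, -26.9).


|(-4.9)-23.2| + |(-3.8)-(-26.9)| = 28.1 + 23.1 = 51.2

51.2


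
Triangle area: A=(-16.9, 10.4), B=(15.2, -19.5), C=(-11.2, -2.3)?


Area = |x_A(y_B-y_C) + x_B(y_C-y_A) + x_C(y_A-y_B)|/2
= |290.68 + (-193.04) + (-334.88)|/2
= 237.24/2 = 118.62

118.62


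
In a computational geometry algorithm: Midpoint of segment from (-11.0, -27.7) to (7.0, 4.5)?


M = (((-11)+7)/2, ((-27.7)+4.5)/2)
= (-2, -11.6)

(-2, -11.6)


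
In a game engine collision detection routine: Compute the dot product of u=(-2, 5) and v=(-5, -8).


u . v = u_x*v_x + u_y*v_y = (-2)*(-5) + 5*(-8)
= 10 + (-40) = -30

-30


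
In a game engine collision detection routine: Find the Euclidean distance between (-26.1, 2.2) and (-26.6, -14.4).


dx=-0.5, dy=-16.6
d^2 = (-0.5)^2 + (-16.6)^2 = 275.81
d = sqrt(275.81) = 16.6075

16.6075


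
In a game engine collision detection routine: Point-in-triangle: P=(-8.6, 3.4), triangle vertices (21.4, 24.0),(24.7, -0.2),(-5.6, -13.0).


Cross products: AB x AP = -793.98, BC x BP = -535.32, CA x CP = 553.8
All same sign? no

No, outside


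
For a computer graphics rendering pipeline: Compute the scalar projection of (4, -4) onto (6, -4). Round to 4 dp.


u.v = 40, |v| = sqrt(52) = 7.2111
Scalar projection = u.v / |v| = 40 / sqrt(52) = 5.547

5.547


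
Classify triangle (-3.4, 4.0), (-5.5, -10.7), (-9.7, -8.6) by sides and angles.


Side lengths squared: AB^2=220.5, BC^2=22.05, CA^2=198.45
Sorted: [22.05, 198.45, 220.5]
By sides: Scalene, By angles: Right

Scalene, Right


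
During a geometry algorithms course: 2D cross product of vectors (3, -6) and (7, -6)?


u x v = u_x*v_y - u_y*v_x = 3*(-6) - (-6)*7
= (-18) - (-42) = 24

24


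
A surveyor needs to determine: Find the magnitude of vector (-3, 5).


|u| = sqrt((-3)^2 + 5^2) = sqrt(34) = 5.831

5.831


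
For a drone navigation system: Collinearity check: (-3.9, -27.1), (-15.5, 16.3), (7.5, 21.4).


Cross product: ((-15.5)-(-3.9))*(21.4-(-27.1)) - (16.3-(-27.1))*(7.5-(-3.9))
= -1057.36

No, not collinear


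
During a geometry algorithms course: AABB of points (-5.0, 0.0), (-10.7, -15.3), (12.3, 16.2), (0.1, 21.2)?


x range: [-10.7, 12.3]
y range: [-15.3, 21.2]
Bounding box: (-10.7,-15.3) to (12.3,21.2)

(-10.7,-15.3) to (12.3,21.2)


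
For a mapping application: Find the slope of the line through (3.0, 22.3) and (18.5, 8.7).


slope = (y2-y1)/(x2-x1) = (8.7-22.3)/(18.5-3) = (-13.6)/15.5 = -0.8774

-0.8774


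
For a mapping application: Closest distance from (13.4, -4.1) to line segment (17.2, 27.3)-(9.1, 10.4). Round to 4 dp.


Project P onto AB: t = 1 (clamped to [0,1])
Closest point on segment: (9.1, 10.4)
Distance: 15.1242

15.1242


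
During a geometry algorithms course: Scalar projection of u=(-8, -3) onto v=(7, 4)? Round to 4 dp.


u.v = -68, |v| = sqrt(65) = 8.0623
Scalar projection = u.v / |v| = -68 / sqrt(65) = -8.4344

-8.4344


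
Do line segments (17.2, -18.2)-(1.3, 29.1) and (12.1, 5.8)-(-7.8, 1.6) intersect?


Cross products: d1=499.02, d2=-509.03, d3=-140.37, d4=867.68
d1*d2 < 0 and d3*d4 < 0? yes

Yes, they intersect


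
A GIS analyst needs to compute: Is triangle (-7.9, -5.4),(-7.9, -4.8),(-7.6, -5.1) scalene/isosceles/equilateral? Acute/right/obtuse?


Side lengths squared: AB^2=0.36, BC^2=0.18, CA^2=0.18
Sorted: [0.18, 0.18, 0.36]
By sides: Isosceles, By angles: Right

Isosceles, Right


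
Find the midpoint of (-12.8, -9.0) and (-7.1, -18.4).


M = (((-12.8)+(-7.1))/2, ((-9)+(-18.4))/2)
= (-9.95, -13.7)

(-9.95, -13.7)


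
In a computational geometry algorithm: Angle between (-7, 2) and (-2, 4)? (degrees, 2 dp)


u.v = 22, |u| = sqrt(53) = 7.2801, |v| = sqrt(20) = 4.4721
cos(theta) = u.v/(|u||v|) = 22/sqrt(1060) = 0.675725
theta = acos(0.675725) = 47.49 degrees

47.49 degrees


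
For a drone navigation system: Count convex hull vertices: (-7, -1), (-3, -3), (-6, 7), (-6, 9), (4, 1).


Convex hull vertices (CCW): (-7, -1), (-3, -3), (4, 1), (-6, 9)
Count = 4

4


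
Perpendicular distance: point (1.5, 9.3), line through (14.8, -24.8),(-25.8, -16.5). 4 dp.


|cross product| = 1274.07
|line direction| = sqrt(1717.25) = 41.4397
Distance = 1274.07/sqrt(1717.25) = 30.7451

30.7451


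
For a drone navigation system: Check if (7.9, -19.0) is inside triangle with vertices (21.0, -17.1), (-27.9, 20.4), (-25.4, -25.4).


Cross products: AB x AP = 584.16, BC x BP = 1541.14, CA x CP = 20.57
All same sign? yes

Yes, inside


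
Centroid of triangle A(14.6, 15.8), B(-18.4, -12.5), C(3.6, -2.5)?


Centroid = ((x_A+x_B+x_C)/3, (y_A+y_B+y_C)/3)
= ((14.6+(-18.4)+3.6)/3, (15.8+(-12.5)+(-2.5))/3)
= (-0.0667, 0.2667)

(-0.0667, 0.2667)


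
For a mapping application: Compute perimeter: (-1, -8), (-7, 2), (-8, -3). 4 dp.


Sides: (-1, -8)->(-7, 2): sqrt(136) = 11.661904, (-7, 2)->(-8, -3): sqrt(26) = 5.09902, (-8, -3)->(-1, -8): sqrt(74) = 8.602325
Sum = 25.363249
Perimeter = 25.3632

25.3632


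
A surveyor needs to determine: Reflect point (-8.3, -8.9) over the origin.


Reflection over origin: (x,y) -> (-x,-y)
(-8.3, -8.9) -> (8.3, 8.9)

(8.3, 8.9)


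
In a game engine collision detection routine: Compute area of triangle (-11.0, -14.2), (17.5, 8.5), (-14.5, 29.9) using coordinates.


Area = |x_A(y_B-y_C) + x_B(y_C-y_A) + x_C(y_A-y_B)|/2
= |235.4 + 771.75 + 329.15|/2
= 1336.3/2 = 668.15

668.15


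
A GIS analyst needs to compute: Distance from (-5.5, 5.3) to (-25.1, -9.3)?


dx=-19.6, dy=-14.6
d^2 = (-19.6)^2 + (-14.6)^2 = 597.32
d = sqrt(597.32) = 24.4401

24.4401


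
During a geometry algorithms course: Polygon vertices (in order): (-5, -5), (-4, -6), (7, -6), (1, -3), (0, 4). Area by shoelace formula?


Shoelace sum: ((-5)*(-6) - (-4)*(-5)) + ((-4)*(-6) - 7*(-6)) + (7*(-3) - 1*(-6)) + (1*4 - 0*(-3)) + (0*(-5) - (-5)*4)
= 85
Area = |85|/2 = 42.5

42.5


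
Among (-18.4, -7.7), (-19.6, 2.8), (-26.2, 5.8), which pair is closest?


d(P0,P1) = 10.5683, d(P0,P2) = 15.5913, d(P1,P2) = 7.2498
Closest: P1 and P2

Closest pair: (-19.6, 2.8) and (-26.2, 5.8), distance = 7.2498


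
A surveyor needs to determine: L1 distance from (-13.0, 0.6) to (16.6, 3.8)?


|(-13)-16.6| + |0.6-3.8| = 29.6 + 3.2 = 32.8

32.8


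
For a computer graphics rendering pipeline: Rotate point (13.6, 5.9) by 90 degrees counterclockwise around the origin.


90° CCW: (x,y) -> (-y, x)
(13.6,5.9) -> (-5.9, 13.6)

(-5.9, 13.6)


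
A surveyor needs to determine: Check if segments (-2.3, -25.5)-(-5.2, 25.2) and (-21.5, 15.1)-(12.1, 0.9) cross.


Cross products: d1=-1091.52, d2=570.82, d3=855.7, d4=-806.64
d1*d2 < 0 and d3*d4 < 0? yes

Yes, they intersect


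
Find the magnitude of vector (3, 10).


|u| = sqrt(3^2 + 10^2) = sqrt(109) = 10.4403

10.4403


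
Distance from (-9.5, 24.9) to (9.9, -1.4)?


dx=19.4, dy=-26.3
d^2 = 19.4^2 + (-26.3)^2 = 1068.05
d = sqrt(1068.05) = 32.681

32.681


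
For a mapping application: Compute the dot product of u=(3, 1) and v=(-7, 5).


u . v = u_x*v_x + u_y*v_y = 3*(-7) + 1*5
= (-21) + 5 = -16

-16


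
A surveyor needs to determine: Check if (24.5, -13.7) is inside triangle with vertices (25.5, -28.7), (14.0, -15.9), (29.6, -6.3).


Cross products: AB x AP = -159.7, BC x BP = -66.48, CA x CP = -83.9
All same sign? yes

Yes, inside


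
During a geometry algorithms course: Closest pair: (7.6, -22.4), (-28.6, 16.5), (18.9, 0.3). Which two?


d(P0,P1) = 53.138, d(P0,P2) = 25.3571, d(P1,P2) = 50.1866
Closest: P0 and P2

Closest pair: (7.6, -22.4) and (18.9, 0.3), distance = 25.3571


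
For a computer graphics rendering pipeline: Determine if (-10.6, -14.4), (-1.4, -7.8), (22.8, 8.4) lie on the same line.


Cross product: ((-1.4)-(-10.6))*(8.4-(-14.4)) - ((-7.8)-(-14.4))*(22.8-(-10.6))
= -10.68

No, not collinear


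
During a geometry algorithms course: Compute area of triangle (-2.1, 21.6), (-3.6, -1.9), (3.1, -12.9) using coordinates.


Area = |x_A(y_B-y_C) + x_B(y_C-y_A) + x_C(y_A-y_B)|/2
= |(-23.1) + 124.2 + 72.85|/2
= 173.95/2 = 86.975

86.975


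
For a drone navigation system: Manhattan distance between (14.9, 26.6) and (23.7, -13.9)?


|14.9-23.7| + |26.6-(-13.9)| = 8.8 + 40.5 = 49.3

49.3


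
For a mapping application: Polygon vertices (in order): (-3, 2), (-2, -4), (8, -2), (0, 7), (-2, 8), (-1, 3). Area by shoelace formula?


Shoelace sum: ((-3)*(-4) - (-2)*2) + ((-2)*(-2) - 8*(-4)) + (8*7 - 0*(-2)) + (0*8 - (-2)*7) + ((-2)*3 - (-1)*8) + ((-1)*2 - (-3)*3)
= 131
Area = |131|/2 = 65.5

65.5


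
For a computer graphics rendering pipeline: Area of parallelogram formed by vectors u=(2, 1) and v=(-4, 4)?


|u x v| = |2*4 - 1*(-4)|
= |8 - (-4)| = 12

12


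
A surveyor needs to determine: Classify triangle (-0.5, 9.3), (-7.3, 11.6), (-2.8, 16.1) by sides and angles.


Side lengths squared: AB^2=51.53, BC^2=40.5, CA^2=51.53
Sorted: [40.5, 51.53, 51.53]
By sides: Isosceles, By angles: Acute

Isosceles, Acute


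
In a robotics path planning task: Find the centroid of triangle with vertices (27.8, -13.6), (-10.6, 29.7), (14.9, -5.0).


Centroid = ((x_A+x_B+x_C)/3, (y_A+y_B+y_C)/3)
= ((27.8+(-10.6)+14.9)/3, ((-13.6)+29.7+(-5))/3)
= (10.7, 3.7)

(10.7, 3.7)


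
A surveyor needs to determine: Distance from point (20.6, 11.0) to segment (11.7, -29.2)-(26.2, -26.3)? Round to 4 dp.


Project P onto AB: t = 1 (clamped to [0,1])
Closest point on segment: (26.2, -26.3)
Distance: 37.718

37.718


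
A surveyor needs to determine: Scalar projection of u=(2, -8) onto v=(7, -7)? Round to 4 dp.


u.v = 70, |v| = sqrt(98) = 9.8995
Scalar projection = u.v / |v| = 70 / sqrt(98) = 7.0711

7.0711


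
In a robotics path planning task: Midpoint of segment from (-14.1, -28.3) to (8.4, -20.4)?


M = (((-14.1)+8.4)/2, ((-28.3)+(-20.4))/2)
= (-2.85, -24.35)

(-2.85, -24.35)


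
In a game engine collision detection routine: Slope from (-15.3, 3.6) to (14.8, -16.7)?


slope = (y2-y1)/(x2-x1) = ((-16.7)-3.6)/(14.8-(-15.3)) = (-20.3)/30.1 = -0.6744

-0.6744


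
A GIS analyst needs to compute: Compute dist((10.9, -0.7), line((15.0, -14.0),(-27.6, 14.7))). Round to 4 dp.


|cross product| = 448.91
|line direction| = sqrt(2638.45) = 51.3658
Distance = 448.91/sqrt(2638.45) = 8.7395

8.7395


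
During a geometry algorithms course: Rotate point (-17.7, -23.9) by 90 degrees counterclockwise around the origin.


90° CCW: (x,y) -> (-y, x)
(-17.7,-23.9) -> (23.9, -17.7)

(23.9, -17.7)


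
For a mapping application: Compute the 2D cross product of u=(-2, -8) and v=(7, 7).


u x v = u_x*v_y - u_y*v_x = (-2)*7 - (-8)*7
= (-14) - (-56) = 42

42


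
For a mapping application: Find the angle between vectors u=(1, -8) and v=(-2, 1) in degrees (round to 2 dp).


u.v = -10, |u| = sqrt(65) = 8.0623, |v| = sqrt(5) = 2.2361
cos(theta) = u.v/(|u||v|) = -10/sqrt(325) = -0.5547
theta = acos(-0.5547) = 123.69 degrees

123.69 degrees


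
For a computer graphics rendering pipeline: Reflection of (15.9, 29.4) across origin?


Reflection over origin: (x,y) -> (-x,-y)
(15.9, 29.4) -> (-15.9, -29.4)

(-15.9, -29.4)


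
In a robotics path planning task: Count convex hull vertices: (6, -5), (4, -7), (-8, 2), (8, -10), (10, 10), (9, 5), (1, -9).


Convex hull vertices (CCW): (-8, 2), (1, -9), (8, -10), (10, 10)
Count = 4

4


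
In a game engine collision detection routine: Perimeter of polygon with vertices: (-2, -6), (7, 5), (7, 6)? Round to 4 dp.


Sides: (-2, -6)->(7, 5): sqrt(202) = 14.21267, (7, 5)->(7, 6): sqrt(1) = 1, (7, 6)->(-2, -6): sqrt(225) = 15
Sum = 30.21267
Perimeter = 30.2127

30.2127


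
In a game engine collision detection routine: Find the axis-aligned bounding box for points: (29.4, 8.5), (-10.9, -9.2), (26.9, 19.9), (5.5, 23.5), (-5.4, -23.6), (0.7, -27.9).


x range: [-10.9, 29.4]
y range: [-27.9, 23.5]
Bounding box: (-10.9,-27.9) to (29.4,23.5)

(-10.9,-27.9) to (29.4,23.5)


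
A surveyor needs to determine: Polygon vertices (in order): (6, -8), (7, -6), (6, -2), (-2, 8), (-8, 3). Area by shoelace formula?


Shoelace sum: (6*(-6) - 7*(-8)) + (7*(-2) - 6*(-6)) + (6*8 - (-2)*(-2)) + ((-2)*3 - (-8)*8) + ((-8)*(-8) - 6*3)
= 190
Area = |190|/2 = 95

95


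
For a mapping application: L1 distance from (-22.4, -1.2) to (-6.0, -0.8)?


|(-22.4)-(-6)| + |(-1.2)-(-0.8)| = 16.4 + 0.4 = 16.8

16.8


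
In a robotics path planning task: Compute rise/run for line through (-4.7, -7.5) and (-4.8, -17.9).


slope = (y2-y1)/(x2-x1) = ((-17.9)-(-7.5))/((-4.8)-(-4.7)) = (-10.4)/(-0.1) = 104

104


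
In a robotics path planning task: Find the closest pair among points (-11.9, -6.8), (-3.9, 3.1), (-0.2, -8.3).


d(P0,P1) = 12.7283, d(P0,P2) = 11.7958, d(P1,P2) = 11.9854
Closest: P0 and P2

Closest pair: (-11.9, -6.8) and (-0.2, -8.3), distance = 11.7958


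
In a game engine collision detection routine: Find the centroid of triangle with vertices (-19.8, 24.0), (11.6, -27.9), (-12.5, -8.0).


Centroid = ((x_A+x_B+x_C)/3, (y_A+y_B+y_C)/3)
= (((-19.8)+11.6+(-12.5))/3, (24+(-27.9)+(-8))/3)
= (-6.9, -3.9667)

(-6.9, -3.9667)


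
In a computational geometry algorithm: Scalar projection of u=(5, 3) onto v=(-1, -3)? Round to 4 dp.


u.v = -14, |v| = sqrt(10) = 3.1623
Scalar projection = u.v / |v| = -14 / sqrt(10) = -4.4272

-4.4272


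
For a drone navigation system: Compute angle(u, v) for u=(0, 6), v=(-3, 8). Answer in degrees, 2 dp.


u.v = 48, |u| = sqrt(36) = 6, |v| = sqrt(73) = 8.544
cos(theta) = u.v/(|u||v|) = 48/sqrt(2628) = 0.936329
theta = acos(0.936329) = 20.56 degrees

20.56 degrees


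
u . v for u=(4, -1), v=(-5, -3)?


u . v = u_x*v_x + u_y*v_y = 4*(-5) + (-1)*(-3)
= (-20) + 3 = -17

-17


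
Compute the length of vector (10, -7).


|u| = sqrt(10^2 + (-7)^2) = sqrt(149) = 12.2066

12.2066


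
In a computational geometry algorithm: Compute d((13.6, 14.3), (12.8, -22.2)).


dx=-0.8, dy=-36.5
d^2 = (-0.8)^2 + (-36.5)^2 = 1332.89
d = sqrt(1332.89) = 36.5088

36.5088


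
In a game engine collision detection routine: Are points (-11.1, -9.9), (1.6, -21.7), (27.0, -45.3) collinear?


Cross product: (1.6-(-11.1))*((-45.3)-(-9.9)) - ((-21.7)-(-9.9))*(27-(-11.1))
= 0

Yes, collinear


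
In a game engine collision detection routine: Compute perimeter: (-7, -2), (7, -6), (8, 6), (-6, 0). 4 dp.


Sides: (-7, -2)->(7, -6): sqrt(212) = 14.56022, (7, -6)->(8, 6): sqrt(145) = 12.041595, (8, 6)->(-6, 0): sqrt(232) = 15.231546, (-6, 0)->(-7, -2): sqrt(5) = 2.236068
Sum = 44.069429
Perimeter = 44.0694

44.0694


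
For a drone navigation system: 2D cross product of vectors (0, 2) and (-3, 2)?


u x v = u_x*v_y - u_y*v_x = 0*2 - 2*(-3)
= 0 - (-6) = 6

6


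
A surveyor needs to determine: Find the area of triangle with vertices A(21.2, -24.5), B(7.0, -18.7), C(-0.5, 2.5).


Area = |x_A(y_B-y_C) + x_B(y_C-y_A) + x_C(y_A-y_B)|/2
= |(-449.44) + 189 + 2.9|/2
= 257.54/2 = 128.77

128.77


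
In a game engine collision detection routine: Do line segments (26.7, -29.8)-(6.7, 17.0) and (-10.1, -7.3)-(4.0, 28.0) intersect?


Cross products: d1=-1616.29, d2=-250.41, d3=1272.24, d4=-93.64
d1*d2 < 0 and d3*d4 < 0? no

No, they don't intersect


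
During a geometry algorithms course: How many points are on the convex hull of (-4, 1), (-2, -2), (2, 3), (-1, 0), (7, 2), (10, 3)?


Convex hull vertices (CCW): (-4, 1), (-2, -2), (10, 3), (2, 3)
Count = 4

4


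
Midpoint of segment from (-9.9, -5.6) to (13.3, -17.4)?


M = (((-9.9)+13.3)/2, ((-5.6)+(-17.4))/2)
= (1.7, -11.5)

(1.7, -11.5)


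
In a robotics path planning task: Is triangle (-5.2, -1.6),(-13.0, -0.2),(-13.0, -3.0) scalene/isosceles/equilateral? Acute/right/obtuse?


Side lengths squared: AB^2=62.8, BC^2=7.84, CA^2=62.8
Sorted: [7.84, 62.8, 62.8]
By sides: Isosceles, By angles: Acute

Isosceles, Acute


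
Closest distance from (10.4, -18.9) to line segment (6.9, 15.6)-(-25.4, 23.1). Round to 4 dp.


Project P onto AB: t = 0 (clamped to [0,1])
Closest point on segment: (6.9, 15.6)
Distance: 34.6771

34.6771


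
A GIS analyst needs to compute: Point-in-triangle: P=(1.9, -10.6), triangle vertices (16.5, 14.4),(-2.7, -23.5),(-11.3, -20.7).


Cross products: AB x AP = -73.34, BC x BP = -123.82, CA x CP = -182.54
All same sign? yes

Yes, inside


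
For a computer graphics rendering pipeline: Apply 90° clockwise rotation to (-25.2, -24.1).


90° CW: (x,y) -> (y, -x)
(-25.2,-24.1) -> (-24.1, 25.2)

(-24.1, 25.2)


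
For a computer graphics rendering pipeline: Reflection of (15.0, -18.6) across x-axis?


Reflection over x-axis: (x,y) -> (x,-y)
(15, -18.6) -> (15, 18.6)

(15, 18.6)


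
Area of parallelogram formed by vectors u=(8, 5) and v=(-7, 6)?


|u x v| = |8*6 - 5*(-7)|
= |48 - (-35)| = 83

83


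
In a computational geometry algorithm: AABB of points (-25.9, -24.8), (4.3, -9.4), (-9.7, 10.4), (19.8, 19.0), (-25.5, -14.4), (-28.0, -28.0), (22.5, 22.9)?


x range: [-28, 22.5]
y range: [-28, 22.9]
Bounding box: (-28,-28) to (22.5,22.9)

(-28,-28) to (22.5,22.9)


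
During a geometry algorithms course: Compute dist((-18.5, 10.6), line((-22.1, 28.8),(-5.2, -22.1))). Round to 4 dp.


|cross product| = 124.34
|line direction| = sqrt(2876.42) = 53.6323
Distance = 124.34/sqrt(2876.42) = 2.3184

2.3184


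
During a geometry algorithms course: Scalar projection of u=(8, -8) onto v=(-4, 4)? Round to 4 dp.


u.v = -64, |v| = sqrt(32) = 5.6569
Scalar projection = u.v / |v| = -64 / sqrt(32) = -11.3137

-11.3137


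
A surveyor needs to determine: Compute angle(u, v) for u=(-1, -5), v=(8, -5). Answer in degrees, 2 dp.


u.v = 17, |u| = sqrt(26) = 5.099, |v| = sqrt(89) = 9.434
cos(theta) = u.v/(|u||v|) = 17/sqrt(2314) = 0.353401
theta = acos(0.353401) = 69.3 degrees

69.3 degrees


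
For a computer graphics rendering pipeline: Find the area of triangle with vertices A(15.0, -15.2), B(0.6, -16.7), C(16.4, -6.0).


Area = |x_A(y_B-y_C) + x_B(y_C-y_A) + x_C(y_A-y_B)|/2
= |(-160.5) + 5.52 + 24.6|/2
= 130.38/2 = 65.19

65.19


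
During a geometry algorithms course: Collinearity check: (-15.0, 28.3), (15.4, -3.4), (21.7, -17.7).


Cross product: (15.4-(-15))*((-17.7)-28.3) - ((-3.4)-28.3)*(21.7-(-15))
= -235.01

No, not collinear


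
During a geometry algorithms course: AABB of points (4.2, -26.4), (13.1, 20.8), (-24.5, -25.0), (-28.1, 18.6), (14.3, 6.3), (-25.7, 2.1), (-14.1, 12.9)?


x range: [-28.1, 14.3]
y range: [-26.4, 20.8]
Bounding box: (-28.1,-26.4) to (14.3,20.8)

(-28.1,-26.4) to (14.3,20.8)


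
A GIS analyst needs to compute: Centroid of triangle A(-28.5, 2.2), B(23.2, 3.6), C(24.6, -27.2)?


Centroid = ((x_A+x_B+x_C)/3, (y_A+y_B+y_C)/3)
= (((-28.5)+23.2+24.6)/3, (2.2+3.6+(-27.2))/3)
= (6.4333, -7.1333)

(6.4333, -7.1333)


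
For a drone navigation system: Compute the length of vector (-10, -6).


|u| = sqrt((-10)^2 + (-6)^2) = sqrt(136) = 11.6619

11.6619


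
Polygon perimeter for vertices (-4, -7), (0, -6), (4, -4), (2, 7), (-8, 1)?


Sides: (-4, -7)->(0, -6): sqrt(17) = 4.123106, (0, -6)->(4, -4): sqrt(20) = 4.472136, (4, -4)->(2, 7): sqrt(125) = 11.18034, (2, 7)->(-8, 1): sqrt(136) = 11.661904, (-8, 1)->(-4, -7): sqrt(80) = 8.944272
Sum = 40.381758
Perimeter = 40.3818

40.3818


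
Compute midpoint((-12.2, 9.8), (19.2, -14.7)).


M = (((-12.2)+19.2)/2, (9.8+(-14.7))/2)
= (3.5, -2.45)

(3.5, -2.45)


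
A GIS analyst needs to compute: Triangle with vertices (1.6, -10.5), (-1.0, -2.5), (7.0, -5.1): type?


Side lengths squared: AB^2=70.76, BC^2=70.76, CA^2=58.32
Sorted: [58.32, 70.76, 70.76]
By sides: Isosceles, By angles: Acute

Isosceles, Acute


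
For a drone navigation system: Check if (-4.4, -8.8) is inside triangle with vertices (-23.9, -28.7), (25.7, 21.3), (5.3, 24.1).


Cross products: AB x AP = 12.04, BC x BP = 698.32, CA x CP = 448.52
All same sign? yes

Yes, inside


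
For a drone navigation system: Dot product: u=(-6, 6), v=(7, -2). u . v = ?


u . v = u_x*v_x + u_y*v_y = (-6)*7 + 6*(-2)
= (-42) + (-12) = -54

-54


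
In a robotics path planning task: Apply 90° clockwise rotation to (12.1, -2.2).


90° CW: (x,y) -> (y, -x)
(12.1,-2.2) -> (-2.2, -12.1)

(-2.2, -12.1)


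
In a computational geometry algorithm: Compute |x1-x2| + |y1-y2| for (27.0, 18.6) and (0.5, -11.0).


|27-0.5| + |18.6-(-11)| = 26.5 + 29.6 = 56.1

56.1


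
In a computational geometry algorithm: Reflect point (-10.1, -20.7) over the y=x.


Reflection over y=x: (x,y) -> (y,x)
(-10.1, -20.7) -> (-20.7, -10.1)

(-20.7, -10.1)


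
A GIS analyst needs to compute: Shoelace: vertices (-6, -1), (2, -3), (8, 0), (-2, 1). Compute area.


Shoelace sum: ((-6)*(-3) - 2*(-1)) + (2*0 - 8*(-3)) + (8*1 - (-2)*0) + ((-2)*(-1) - (-6)*1)
= 60
Area = |60|/2 = 30

30


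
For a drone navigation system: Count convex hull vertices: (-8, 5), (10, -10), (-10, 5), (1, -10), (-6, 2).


Convex hull vertices (CCW): (-10, 5), (1, -10), (10, -10), (-8, 5)
Count = 4

4


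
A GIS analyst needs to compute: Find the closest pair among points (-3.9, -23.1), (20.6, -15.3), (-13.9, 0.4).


d(P0,P1) = 25.7117, d(P0,P2) = 25.5392, d(P1,P2) = 37.9044
Closest: P0 and P2

Closest pair: (-3.9, -23.1) and (-13.9, 0.4), distance = 25.5392


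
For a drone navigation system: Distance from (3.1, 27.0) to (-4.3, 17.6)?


dx=-7.4, dy=-9.4
d^2 = (-7.4)^2 + (-9.4)^2 = 143.12
d = sqrt(143.12) = 11.9633

11.9633


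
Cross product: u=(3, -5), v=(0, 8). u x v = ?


u x v = u_x*v_y - u_y*v_x = 3*8 - (-5)*0
= 24 - 0 = 24

24


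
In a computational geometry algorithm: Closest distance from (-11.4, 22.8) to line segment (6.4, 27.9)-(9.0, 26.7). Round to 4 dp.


Project P onto AB: t = 0 (clamped to [0,1])
Closest point on segment: (6.4, 27.9)
Distance: 18.5162

18.5162


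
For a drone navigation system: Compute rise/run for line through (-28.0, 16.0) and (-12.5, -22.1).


slope = (y2-y1)/(x2-x1) = ((-22.1)-16)/((-12.5)-(-28)) = (-38.1)/15.5 = -2.4581

-2.4581


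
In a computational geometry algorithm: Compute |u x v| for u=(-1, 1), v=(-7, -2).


|u x v| = |(-1)*(-2) - 1*(-7)|
= |2 - (-7)| = 9

9


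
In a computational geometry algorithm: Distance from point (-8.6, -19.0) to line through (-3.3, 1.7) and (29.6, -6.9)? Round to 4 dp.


|cross product| = 726.61
|line direction| = sqrt(1156.37) = 34.0054
Distance = 726.61/sqrt(1156.37) = 21.3675

21.3675


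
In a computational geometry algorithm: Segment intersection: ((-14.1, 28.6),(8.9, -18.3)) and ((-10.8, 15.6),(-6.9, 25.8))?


Cross products: d1=84.36, d2=-333.15, d3=-144.23, d4=273.28
d1*d2 < 0 and d3*d4 < 0? yes

Yes, they intersect


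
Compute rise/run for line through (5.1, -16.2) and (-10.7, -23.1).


slope = (y2-y1)/(x2-x1) = ((-23.1)-(-16.2))/((-10.7)-5.1) = (-6.9)/(-15.8) = 0.4367

0.4367


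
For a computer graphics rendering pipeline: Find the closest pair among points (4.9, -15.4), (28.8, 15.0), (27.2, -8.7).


d(P0,P1) = 38.67, d(P0,P2) = 23.2848, d(P1,P2) = 23.7539
Closest: P0 and P2

Closest pair: (4.9, -15.4) and (27.2, -8.7), distance = 23.2848


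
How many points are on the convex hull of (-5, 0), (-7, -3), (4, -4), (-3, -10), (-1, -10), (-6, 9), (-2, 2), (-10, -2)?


Convex hull vertices (CCW): (-10, -2), (-3, -10), (-1, -10), (4, -4), (-6, 9)
Count = 5

5


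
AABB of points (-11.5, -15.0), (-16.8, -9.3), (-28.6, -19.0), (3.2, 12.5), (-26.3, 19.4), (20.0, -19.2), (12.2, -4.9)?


x range: [-28.6, 20]
y range: [-19.2, 19.4]
Bounding box: (-28.6,-19.2) to (20,19.4)

(-28.6,-19.2) to (20,19.4)


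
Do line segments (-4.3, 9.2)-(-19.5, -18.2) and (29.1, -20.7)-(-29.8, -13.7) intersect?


Cross products: d1=-1527.31, d2=192.95, d3=1369.64, d4=-350.62
d1*d2 < 0 and d3*d4 < 0? yes

Yes, they intersect


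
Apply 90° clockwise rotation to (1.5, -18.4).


90° CW: (x,y) -> (y, -x)
(1.5,-18.4) -> (-18.4, -1.5)

(-18.4, -1.5)


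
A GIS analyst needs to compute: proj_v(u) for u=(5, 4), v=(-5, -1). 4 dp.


u.v = -29, |v| = sqrt(26) = 5.099
Scalar projection = u.v / |v| = -29 / sqrt(26) = -5.6874

-5.6874


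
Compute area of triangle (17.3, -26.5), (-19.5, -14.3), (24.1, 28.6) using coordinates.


Area = |x_A(y_B-y_C) + x_B(y_C-y_A) + x_C(y_A-y_B)|/2
= |(-742.17) + (-1074.45) + (-294.02)|/2
= 2110.64/2 = 1055.32

1055.32


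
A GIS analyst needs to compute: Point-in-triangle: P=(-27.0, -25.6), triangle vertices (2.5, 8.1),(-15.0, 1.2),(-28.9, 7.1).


Cross products: AB x AP = 386.2, BC x BP = 443.32, CA x CP = -1028.68
All same sign? no

No, outside


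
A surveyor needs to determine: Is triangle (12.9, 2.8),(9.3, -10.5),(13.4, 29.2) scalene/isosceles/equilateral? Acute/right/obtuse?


Side lengths squared: AB^2=189.85, BC^2=1592.9, CA^2=697.21
Sorted: [189.85, 697.21, 1592.9]
By sides: Scalene, By angles: Obtuse

Scalene, Obtuse


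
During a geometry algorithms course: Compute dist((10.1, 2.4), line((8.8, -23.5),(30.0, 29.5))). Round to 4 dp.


|cross product| = 480.18
|line direction| = sqrt(3258.44) = 57.0827
Distance = 480.18/sqrt(3258.44) = 8.412

8.412


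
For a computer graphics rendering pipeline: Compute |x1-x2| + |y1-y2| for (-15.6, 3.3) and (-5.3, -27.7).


|(-15.6)-(-5.3)| + |3.3-(-27.7)| = 10.3 + 31 = 41.3

41.3


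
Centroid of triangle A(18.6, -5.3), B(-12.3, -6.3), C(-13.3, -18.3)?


Centroid = ((x_A+x_B+x_C)/3, (y_A+y_B+y_C)/3)
= ((18.6+(-12.3)+(-13.3))/3, ((-5.3)+(-6.3)+(-18.3))/3)
= (-2.3333, -9.9667)

(-2.3333, -9.9667)


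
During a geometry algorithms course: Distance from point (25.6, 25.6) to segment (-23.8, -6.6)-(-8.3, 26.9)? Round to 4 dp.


Project P onto AB: t = 1 (clamped to [0,1])
Closest point on segment: (-8.3, 26.9)
Distance: 33.9249

33.9249


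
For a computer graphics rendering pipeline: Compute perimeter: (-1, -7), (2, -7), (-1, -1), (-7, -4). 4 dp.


Sides: (-1, -7)->(2, -7): sqrt(9) = 3, (2, -7)->(-1, -1): sqrt(45) = 6.708204, (-1, -1)->(-7, -4): sqrt(45) = 6.708204, (-7, -4)->(-1, -7): sqrt(45) = 6.708204
Sum = 23.124612
Perimeter = 23.1246

23.1246


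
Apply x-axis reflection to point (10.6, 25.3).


Reflection over x-axis: (x,y) -> (x,-y)
(10.6, 25.3) -> (10.6, -25.3)

(10.6, -25.3)


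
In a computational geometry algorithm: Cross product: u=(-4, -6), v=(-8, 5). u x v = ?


u x v = u_x*v_y - u_y*v_x = (-4)*5 - (-6)*(-8)
= (-20) - 48 = -68

-68


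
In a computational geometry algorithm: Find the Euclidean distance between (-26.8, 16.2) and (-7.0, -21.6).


dx=19.8, dy=-37.8
d^2 = 19.8^2 + (-37.8)^2 = 1820.88
d = sqrt(1820.88) = 42.6718

42.6718


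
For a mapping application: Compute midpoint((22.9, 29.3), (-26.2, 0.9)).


M = ((22.9+(-26.2))/2, (29.3+0.9)/2)
= (-1.65, 15.1)

(-1.65, 15.1)


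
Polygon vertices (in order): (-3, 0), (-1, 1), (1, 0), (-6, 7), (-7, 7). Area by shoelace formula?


Shoelace sum: ((-3)*1 - (-1)*0) + ((-1)*0 - 1*1) + (1*7 - (-6)*0) + ((-6)*7 - (-7)*7) + ((-7)*0 - (-3)*7)
= 31
Area = |31|/2 = 15.5

15.5


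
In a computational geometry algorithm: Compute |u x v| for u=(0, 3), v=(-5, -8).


|u x v| = |0*(-8) - 3*(-5)|
= |0 - (-15)| = 15

15


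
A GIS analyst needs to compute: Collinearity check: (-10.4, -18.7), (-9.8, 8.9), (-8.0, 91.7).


Cross product: ((-9.8)-(-10.4))*(91.7-(-18.7)) - (8.9-(-18.7))*((-8)-(-10.4))
= 0

Yes, collinear


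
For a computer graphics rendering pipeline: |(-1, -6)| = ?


|u| = sqrt((-1)^2 + (-6)^2) = sqrt(37) = 6.0828

6.0828


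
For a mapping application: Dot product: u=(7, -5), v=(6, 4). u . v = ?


u . v = u_x*v_x + u_y*v_y = 7*6 + (-5)*4
= 42 + (-20) = 22

22


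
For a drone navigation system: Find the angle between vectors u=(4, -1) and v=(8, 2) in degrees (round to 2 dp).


u.v = 30, |u| = sqrt(17) = 4.1231, |v| = sqrt(68) = 8.2462
cos(theta) = u.v/(|u||v|) = 30/sqrt(1156) = 0.882353
theta = acos(0.882353) = 28.07 degrees

28.07 degrees


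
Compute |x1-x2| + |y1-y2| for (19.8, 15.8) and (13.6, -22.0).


|19.8-13.6| + |15.8-(-22)| = 6.2 + 37.8 = 44

44


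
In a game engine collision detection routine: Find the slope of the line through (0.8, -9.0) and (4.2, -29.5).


slope = (y2-y1)/(x2-x1) = ((-29.5)-(-9))/(4.2-0.8) = (-20.5)/3.4 = -6.0294

-6.0294


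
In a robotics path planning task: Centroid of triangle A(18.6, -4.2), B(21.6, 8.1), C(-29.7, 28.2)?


Centroid = ((x_A+x_B+x_C)/3, (y_A+y_B+y_C)/3)
= ((18.6+21.6+(-29.7))/3, ((-4.2)+8.1+28.2)/3)
= (3.5, 10.7)

(3.5, 10.7)
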